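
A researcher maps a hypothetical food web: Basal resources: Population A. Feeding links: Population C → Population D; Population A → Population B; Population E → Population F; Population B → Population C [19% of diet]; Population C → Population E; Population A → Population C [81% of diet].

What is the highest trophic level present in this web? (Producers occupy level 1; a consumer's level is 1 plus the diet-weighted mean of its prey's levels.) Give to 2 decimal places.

Population B: 1 + 1 = 2
Population C: 1 + (0.81×1 + 0.19×2) = 2.19
Population D: 1 + 2.19 = 3.19
Population E: 1 + 2.19 = 3.19
Population F: 1 + 3.19 = 4.19

4.19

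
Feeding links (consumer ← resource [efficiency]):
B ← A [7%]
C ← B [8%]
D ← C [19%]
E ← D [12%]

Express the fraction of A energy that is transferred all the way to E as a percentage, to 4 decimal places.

0.0128%

Product of link efficiencies: 0.07 × 0.08 × 0.19 × 0.12 = 0.00012768
As a percentage: 0.00012768 × 100 = 0.0128%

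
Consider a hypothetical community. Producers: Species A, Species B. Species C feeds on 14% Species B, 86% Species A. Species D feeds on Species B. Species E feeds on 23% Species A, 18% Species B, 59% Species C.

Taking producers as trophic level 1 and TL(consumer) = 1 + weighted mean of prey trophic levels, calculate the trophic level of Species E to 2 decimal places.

Species C: 1 + (0.14×1 + 0.86×1) = 2
Species D: 1 + 1 = 2
Species E: 1 + (0.23×1 + 0.18×1 + 0.59×2) = 2.59

2.59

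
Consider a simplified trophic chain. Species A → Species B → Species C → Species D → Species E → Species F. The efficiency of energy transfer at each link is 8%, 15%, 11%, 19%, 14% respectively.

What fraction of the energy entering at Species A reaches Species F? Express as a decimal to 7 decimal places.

0.0000351

Product of link efficiencies: 0.08 × 0.15 × 0.11 × 0.19 × 0.14 = 0.000035112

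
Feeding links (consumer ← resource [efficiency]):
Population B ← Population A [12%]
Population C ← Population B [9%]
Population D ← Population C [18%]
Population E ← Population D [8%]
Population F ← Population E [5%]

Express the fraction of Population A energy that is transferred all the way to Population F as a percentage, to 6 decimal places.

0.000778%

Product of link efficiencies: 0.12 × 0.09 × 0.18 × 0.08 × 0.05 = 0.000007776
As a percentage: 0.000007776 × 100 = 0.000778%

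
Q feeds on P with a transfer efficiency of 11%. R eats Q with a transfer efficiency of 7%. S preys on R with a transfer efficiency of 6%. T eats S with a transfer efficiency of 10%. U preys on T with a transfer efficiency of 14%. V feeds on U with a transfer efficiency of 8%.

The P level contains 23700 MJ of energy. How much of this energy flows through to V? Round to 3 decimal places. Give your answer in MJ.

Q: 23700 × 0.11 = 2607 MJ
R: 2607 × 0.07 = 182.49 MJ
S: 182.49 × 0.06 = 10.9494 MJ
T: 10.9494 × 0.1 = 1.09494 MJ
U: 1.09494 × 0.14 = 0.1532916 MJ
V: 0.1532916 × 0.08 = 0.012263328 MJ

0.012 MJ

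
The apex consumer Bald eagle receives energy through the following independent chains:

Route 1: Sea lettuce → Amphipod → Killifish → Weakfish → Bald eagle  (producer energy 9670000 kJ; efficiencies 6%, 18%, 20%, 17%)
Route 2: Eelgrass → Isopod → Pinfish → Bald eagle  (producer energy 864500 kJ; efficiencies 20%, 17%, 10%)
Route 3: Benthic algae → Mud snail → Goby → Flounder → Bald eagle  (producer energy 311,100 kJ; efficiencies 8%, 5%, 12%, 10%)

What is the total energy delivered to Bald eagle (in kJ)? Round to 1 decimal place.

Route 1: 9670000 × 0.06 × 0.18 × 0.2 × 0.17 = 3550.824 kJ
Route 2: 864500 × 0.2 × 0.17 × 0.1 = 2939.3 kJ
Route 3: 311100 × 0.08 × 0.05 × 0.12 × 0.1 = 14.9328 kJ
Total at Bald eagle: 3550.824 + 2939.3 + 14.9328 = 6505.0568 kJ

6505.1 kJ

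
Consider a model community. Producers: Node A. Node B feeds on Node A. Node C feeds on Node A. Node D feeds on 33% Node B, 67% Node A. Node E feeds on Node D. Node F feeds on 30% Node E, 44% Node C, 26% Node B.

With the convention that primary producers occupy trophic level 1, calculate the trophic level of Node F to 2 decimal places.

3.40

Node B: 1 + 1 = 2
Node C: 1 + 1 = 2
Node D: 1 + (0.33×2 + 0.67×1) = 2.33
Node E: 1 + 2.33 = 3.33
Node F: 1 + (0.3×3.33 + 0.44×2 + 0.26×2) = 3.399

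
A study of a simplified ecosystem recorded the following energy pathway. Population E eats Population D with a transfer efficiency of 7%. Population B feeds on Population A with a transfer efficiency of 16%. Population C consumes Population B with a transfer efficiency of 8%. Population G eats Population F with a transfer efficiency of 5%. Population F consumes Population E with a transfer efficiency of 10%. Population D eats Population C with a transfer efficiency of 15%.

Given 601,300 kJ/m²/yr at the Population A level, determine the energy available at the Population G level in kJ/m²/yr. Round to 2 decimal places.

0.40 kJ/m²/yr

Population B: 601300 × 0.16 = 96208 kJ/m²/yr
Population C: 96208 × 0.08 = 7696.64 kJ/m²/yr
Population D: 7696.64 × 0.15 = 1154.496 kJ/m²/yr
Population E: 1154.496 × 0.07 = 80.81472 kJ/m²/yr
Population F: 80.81472 × 0.1 = 8.081472 kJ/m²/yr
Population G: 8.081472 × 0.05 = 0.4040736 kJ/m²/yr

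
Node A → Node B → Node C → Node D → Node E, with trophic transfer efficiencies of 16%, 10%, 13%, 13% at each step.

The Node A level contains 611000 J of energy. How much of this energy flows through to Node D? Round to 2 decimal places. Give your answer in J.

1270.88 J

Node B: 611000 × 0.16 = 97760 J
Node C: 97760 × 0.1 = 9776 J
Node D: 9776 × 0.13 = 1270.88 J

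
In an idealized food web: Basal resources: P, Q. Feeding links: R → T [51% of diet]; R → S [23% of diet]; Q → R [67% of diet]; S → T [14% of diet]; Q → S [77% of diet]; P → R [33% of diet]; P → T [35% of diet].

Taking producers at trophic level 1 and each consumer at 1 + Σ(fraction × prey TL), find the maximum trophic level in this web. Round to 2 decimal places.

R: 1 + (0.33×1 + 0.67×1) = 2
S: 1 + (0.23×2 + 0.77×1) = 2.23
T: 1 + (0.35×1 + 0.51×2 + 0.14×2.23) = 2.6822

2.68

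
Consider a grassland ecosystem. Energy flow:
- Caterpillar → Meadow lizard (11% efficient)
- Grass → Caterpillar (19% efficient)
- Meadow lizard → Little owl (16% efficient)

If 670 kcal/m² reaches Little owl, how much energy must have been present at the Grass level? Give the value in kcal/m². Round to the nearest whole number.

200359 kcal/m²

Cumulative transfer efficiency: 0.19 × 0.11 × 0.16 = 0.003344
Grass energy = 670 / 0.003344 = 200359 kcal/m²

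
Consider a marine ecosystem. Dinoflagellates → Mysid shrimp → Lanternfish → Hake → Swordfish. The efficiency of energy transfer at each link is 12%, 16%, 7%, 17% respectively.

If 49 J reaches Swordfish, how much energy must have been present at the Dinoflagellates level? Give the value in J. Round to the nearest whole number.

Cumulative transfer efficiency: 0.12 × 0.16 × 0.07 × 0.17 = 0.00022848
Dinoflagellates energy = 49 / 0.00022848 = 214461 J

214461 J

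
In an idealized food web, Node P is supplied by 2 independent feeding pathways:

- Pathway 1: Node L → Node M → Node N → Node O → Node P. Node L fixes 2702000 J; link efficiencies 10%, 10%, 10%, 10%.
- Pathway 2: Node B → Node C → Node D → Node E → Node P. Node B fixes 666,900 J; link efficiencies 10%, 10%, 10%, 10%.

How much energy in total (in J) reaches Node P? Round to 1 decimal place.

336.9 J

Pathway 1: 2702000 × 0.1 × 0.1 × 0.1 × 0.1 = 270.2 J
Pathway 2: 666900 × 0.1 × 0.1 × 0.1 × 0.1 = 66.69 J
Total at Node P: 270.2 + 66.69 = 336.89 J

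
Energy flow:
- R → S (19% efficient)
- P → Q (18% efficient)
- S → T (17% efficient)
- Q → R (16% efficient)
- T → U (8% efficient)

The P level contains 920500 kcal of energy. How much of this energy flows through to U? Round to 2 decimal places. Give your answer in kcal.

68.50 kcal

Q: 920500 × 0.18 = 165690 kcal
R: 165690 × 0.16 = 26510.4 kcal
S: 26510.4 × 0.19 = 5036.976 kcal
T: 5036.976 × 0.17 = 856.28592 kcal
U: 856.28592 × 0.08 = 68.5028736 kcal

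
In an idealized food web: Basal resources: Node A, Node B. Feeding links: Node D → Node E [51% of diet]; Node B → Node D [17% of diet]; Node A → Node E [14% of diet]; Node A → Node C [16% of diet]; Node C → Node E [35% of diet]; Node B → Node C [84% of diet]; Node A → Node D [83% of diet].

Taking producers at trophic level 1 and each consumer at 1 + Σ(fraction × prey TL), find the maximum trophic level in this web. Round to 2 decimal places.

2.86

Node C: 1 + (0.84×1 + 0.16×1) = 2
Node D: 1 + (0.83×1 + 0.17×1) = 2
Node E: 1 + (0.35×2 + 0.51×2 + 0.14×1) = 2.86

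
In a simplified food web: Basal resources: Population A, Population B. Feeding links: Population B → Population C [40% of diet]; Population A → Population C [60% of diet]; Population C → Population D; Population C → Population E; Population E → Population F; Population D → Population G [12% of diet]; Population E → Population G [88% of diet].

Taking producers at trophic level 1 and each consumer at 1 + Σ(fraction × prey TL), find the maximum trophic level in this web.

Population C: 1 + (0.4×1 + 0.6×1) = 2
Population D: 1 + 2 = 3
Population E: 1 + 2 = 3
Population F: 1 + 3 = 4
Population G: 1 + (0.12×3 + 0.88×3) = 4

4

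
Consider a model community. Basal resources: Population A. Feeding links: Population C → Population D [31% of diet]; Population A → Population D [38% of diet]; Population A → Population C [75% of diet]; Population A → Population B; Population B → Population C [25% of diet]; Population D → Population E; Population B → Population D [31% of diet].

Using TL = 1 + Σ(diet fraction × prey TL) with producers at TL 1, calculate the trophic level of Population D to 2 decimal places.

Population B: 1 + 1 = 2
Population C: 1 + (0.25×2 + 0.75×1) = 2.25
Population D: 1 + (0.31×2 + 0.38×1 + 0.31×2.25) = 2.6975
Population E: 1 + 2.6975 = 3.6975

2.70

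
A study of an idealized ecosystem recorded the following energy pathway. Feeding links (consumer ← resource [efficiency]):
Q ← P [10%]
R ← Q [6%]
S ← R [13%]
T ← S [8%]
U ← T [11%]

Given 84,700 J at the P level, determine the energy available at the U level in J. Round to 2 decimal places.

Q: 84700 × 0.1 = 8470 J
R: 8470 × 0.06 = 508.2 J
S: 508.2 × 0.13 = 66.066 J
T: 66.066 × 0.08 = 5.28528 J
U: 5.28528 × 0.11 = 0.5813808 J

0.58 J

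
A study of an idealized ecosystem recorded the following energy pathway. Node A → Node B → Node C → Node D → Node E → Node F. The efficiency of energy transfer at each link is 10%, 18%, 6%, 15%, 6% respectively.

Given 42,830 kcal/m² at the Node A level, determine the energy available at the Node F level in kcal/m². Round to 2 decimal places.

Node B: 42830 × 0.1 = 4283 kcal/m²
Node C: 4283 × 0.18 = 770.94 kcal/m²
Node D: 770.94 × 0.06 = 46.2564 kcal/m²
Node E: 46.2564 × 0.15 = 6.93846 kcal/m²
Node F: 6.93846 × 0.06 = 0.4163076 kcal/m²

0.42 kcal/m²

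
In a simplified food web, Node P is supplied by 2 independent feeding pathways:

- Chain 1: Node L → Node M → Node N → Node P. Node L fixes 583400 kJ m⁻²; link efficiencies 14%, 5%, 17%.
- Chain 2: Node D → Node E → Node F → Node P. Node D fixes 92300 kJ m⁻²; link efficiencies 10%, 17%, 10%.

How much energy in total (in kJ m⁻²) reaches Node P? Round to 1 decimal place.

Chain 1: 583400 × 0.14 × 0.05 × 0.17 = 694.246 kJ m⁻²
Chain 2: 92300 × 0.1 × 0.17 × 0.1 = 156.91 kJ m⁻²
Total at Node P: 694.246 + 156.91 = 851.156 kJ m⁻²

851.2 kJ m⁻²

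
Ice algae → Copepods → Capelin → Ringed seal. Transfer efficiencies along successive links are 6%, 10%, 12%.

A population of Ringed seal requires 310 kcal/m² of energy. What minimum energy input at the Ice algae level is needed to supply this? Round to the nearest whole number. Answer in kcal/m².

Cumulative transfer efficiency: 0.06 × 0.1 × 0.12 = 0.00072
Ice algae energy = 310 / 0.00072 = 430556 kcal/m²

430556 kcal/m²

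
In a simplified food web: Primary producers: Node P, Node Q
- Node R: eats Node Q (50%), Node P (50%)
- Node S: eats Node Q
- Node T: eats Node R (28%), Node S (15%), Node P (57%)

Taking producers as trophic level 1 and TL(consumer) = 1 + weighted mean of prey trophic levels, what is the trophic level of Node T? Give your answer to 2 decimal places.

Node R: 1 + (0.5×1 + 0.5×1) = 2
Node S: 1 + 1 = 2
Node T: 1 + (0.28×2 + 0.15×2 + 0.57×1) = 2.43

2.43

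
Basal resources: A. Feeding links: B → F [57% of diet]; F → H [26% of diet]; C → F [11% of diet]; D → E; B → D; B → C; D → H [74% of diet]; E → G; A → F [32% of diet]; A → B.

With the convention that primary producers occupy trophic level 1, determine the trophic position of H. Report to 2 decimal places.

B: 1 + 1 = 2
C: 1 + 2 = 3
D: 1 + 2 = 3
E: 1 + 3 = 4
F: 1 + (0.32×1 + 0.57×2 + 0.11×3) = 2.79
G: 1 + 4 = 5
H: 1 + (0.74×3 + 0.26×2.79) = 3.9454

3.95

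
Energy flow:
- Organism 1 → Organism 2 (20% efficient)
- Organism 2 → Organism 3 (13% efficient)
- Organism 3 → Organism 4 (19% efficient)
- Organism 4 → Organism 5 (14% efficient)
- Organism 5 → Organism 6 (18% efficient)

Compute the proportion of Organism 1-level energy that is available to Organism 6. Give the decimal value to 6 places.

Product of link efficiencies: 0.2 × 0.13 × 0.19 × 0.14 × 0.18 = 0.000124488

0.000124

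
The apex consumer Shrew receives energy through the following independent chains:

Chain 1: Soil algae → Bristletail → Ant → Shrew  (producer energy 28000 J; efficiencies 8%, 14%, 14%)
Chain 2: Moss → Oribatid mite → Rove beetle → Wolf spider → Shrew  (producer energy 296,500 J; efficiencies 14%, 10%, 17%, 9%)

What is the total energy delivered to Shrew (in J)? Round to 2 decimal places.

Chain 1: 28000 × 0.08 × 0.14 × 0.14 = 43.904 J
Chain 2: 296500 × 0.14 × 0.1 × 0.17 × 0.09 = 63.5103 J
Total at Shrew: 43.904 + 63.5103 = 107.4143 J

107.41 J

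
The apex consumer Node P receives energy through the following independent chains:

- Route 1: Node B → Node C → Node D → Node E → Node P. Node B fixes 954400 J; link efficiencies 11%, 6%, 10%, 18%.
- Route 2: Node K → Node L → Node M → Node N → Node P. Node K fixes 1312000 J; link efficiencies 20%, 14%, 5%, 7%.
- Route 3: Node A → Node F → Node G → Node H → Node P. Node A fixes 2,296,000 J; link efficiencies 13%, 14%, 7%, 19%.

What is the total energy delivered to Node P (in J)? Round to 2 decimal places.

797.73 J

Route 1: 954400 × 0.11 × 0.06 × 0.1 × 0.18 = 113.38272 J
Route 2: 1312000 × 0.2 × 0.14 × 0.05 × 0.07 = 128.576 J
Route 3: 2296000 × 0.13 × 0.14 × 0.07 × 0.19 = 555.76976 J
Total at Node P: 113.38272 + 128.576 + 555.76976 = 797.72848 J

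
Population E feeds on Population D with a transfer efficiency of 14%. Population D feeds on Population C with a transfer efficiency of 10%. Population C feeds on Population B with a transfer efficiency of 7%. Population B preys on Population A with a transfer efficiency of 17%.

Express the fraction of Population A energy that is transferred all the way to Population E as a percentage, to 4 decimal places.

0.0167%

Product of link efficiencies: 0.17 × 0.07 × 0.1 × 0.14 = 0.0001666
As a percentage: 0.0001666 × 100 = 0.0167%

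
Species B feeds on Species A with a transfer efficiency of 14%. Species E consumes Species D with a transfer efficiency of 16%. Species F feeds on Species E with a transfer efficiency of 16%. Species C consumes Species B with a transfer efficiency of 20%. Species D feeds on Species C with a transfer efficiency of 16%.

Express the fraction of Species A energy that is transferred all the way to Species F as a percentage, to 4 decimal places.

Product of link efficiencies: 0.14 × 0.2 × 0.16 × 0.16 × 0.16 = 0.000114688
As a percentage: 0.000114688 × 100 = 0.0115%

0.0115%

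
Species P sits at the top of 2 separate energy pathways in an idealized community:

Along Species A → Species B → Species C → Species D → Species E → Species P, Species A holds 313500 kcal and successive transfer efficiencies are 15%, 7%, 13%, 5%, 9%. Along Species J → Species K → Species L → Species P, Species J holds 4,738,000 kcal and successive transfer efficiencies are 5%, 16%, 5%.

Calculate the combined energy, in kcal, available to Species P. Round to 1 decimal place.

1897.1 kcal

Via Species A: 313500 × 0.15 × 0.07 × 0.13 × 0.05 × 0.09 = 1.92567375 kcal
Via Species J: 4738000 × 0.05 × 0.16 × 0.05 = 1895.2 kcal
Total at Species P: 1.92567375 + 1895.2 = 1897.12567375 kcal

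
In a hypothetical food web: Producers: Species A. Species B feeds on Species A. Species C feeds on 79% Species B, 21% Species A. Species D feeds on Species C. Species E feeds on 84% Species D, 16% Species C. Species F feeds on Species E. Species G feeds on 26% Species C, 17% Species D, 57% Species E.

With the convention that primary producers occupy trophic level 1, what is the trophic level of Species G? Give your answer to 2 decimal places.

Species B: 1 + 1 = 2
Species C: 1 + (0.79×2 + 0.21×1) = 2.79
Species D: 1 + 2.79 = 3.79
Species E: 1 + (0.84×3.79 + 0.16×2.79) = 4.63
Species F: 1 + 4.63 = 5.63
Species G: 1 + (0.26×2.79 + 0.17×3.79 + 0.57×4.63) = 5.0088

5.01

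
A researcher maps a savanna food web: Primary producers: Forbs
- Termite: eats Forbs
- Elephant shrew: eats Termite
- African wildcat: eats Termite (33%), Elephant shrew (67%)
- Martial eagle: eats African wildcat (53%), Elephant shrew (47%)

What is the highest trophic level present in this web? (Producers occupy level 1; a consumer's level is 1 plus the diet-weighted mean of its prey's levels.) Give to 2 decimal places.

4.36

Termite: 1 + 1 = 2
Elephant shrew: 1 + 2 = 3
African wildcat: 1 + (0.33×2 + 0.67×3) = 3.67
Martial eagle: 1 + (0.53×3.67 + 0.47×3) = 4.3551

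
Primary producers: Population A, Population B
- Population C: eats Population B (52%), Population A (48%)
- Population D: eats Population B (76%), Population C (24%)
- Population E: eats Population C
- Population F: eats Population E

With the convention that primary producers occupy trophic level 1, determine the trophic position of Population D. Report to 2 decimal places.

Population C: 1 + (0.52×1 + 0.48×1) = 2
Population D: 1 + (0.76×1 + 0.24×2) = 2.24
Population E: 1 + 2 = 3
Population F: 1 + 3 = 4

2.24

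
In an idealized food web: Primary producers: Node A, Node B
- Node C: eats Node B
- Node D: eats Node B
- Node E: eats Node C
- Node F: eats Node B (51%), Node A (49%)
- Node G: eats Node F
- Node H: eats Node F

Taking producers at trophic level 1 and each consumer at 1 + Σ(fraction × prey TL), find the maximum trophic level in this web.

Node C: 1 + 1 = 2
Node D: 1 + 1 = 2
Node E: 1 + 2 = 3
Node F: 1 + (0.51×1 + 0.49×1) = 2
Node G: 1 + 2 = 3
Node H: 1 + 2 = 3

3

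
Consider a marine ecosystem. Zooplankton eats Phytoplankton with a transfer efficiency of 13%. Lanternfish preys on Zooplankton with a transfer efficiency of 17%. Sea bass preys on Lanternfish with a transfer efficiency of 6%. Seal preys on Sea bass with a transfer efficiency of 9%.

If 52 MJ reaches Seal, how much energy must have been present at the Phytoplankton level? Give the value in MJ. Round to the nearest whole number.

435730 MJ

Cumulative transfer efficiency: 0.13 × 0.17 × 0.06 × 0.09 = 0.00011934
Phytoplankton energy = 52 / 0.00011934 = 435730 MJ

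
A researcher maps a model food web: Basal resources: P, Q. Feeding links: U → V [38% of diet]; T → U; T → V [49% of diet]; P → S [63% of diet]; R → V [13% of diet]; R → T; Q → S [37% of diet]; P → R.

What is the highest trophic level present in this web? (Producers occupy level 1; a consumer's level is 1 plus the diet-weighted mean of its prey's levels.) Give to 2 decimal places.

4.25

R: 1 + 1 = 2
S: 1 + (0.63×1 + 0.37×1) = 2
T: 1 + 2 = 3
U: 1 + 3 = 4
V: 1 + (0.38×4 + 0.49×3 + 0.13×2) = 4.25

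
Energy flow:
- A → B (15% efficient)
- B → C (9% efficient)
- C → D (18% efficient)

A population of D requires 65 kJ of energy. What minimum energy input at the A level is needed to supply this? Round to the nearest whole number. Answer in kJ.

Cumulative transfer efficiency: 0.15 × 0.09 × 0.18 = 0.00243
A energy = 65 / 0.00243 = 26749 kJ

26749 kJ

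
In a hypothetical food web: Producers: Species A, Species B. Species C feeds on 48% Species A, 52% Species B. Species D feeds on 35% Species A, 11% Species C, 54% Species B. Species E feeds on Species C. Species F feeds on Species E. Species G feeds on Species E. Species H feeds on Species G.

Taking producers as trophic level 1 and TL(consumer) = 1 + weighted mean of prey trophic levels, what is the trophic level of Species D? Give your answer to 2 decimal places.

Species C: 1 + (0.48×1 + 0.52×1) = 2
Species D: 1 + (0.35×1 + 0.11×2 + 0.54×1) = 2.11
Species E: 1 + 2 = 3
Species F: 1 + 3 = 4
Species G: 1 + 3 = 4
Species H: 1 + 4 = 5

2.11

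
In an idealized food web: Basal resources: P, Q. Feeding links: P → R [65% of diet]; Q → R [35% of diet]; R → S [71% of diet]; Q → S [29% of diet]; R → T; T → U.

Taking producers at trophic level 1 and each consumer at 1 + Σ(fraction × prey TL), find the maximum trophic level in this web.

R: 1 + (0.65×1 + 0.35×1) = 2
S: 1 + (0.71×2 + 0.29×1) = 2.71
T: 1 + 2 = 3
U: 1 + 3 = 4

4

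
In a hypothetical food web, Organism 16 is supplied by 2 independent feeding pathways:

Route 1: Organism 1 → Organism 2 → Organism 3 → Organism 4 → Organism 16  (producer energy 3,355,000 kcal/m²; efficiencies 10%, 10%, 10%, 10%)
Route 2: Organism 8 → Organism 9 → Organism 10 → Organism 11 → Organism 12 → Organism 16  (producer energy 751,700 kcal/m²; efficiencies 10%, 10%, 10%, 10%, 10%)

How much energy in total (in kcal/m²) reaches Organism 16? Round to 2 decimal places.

Route 1: 3355000 × 0.1 × 0.1 × 0.1 × 0.1 = 335.5 kcal/m²
Route 2: 751700 × 0.1 × 0.1 × 0.1 × 0.1 × 0.1 = 7.517 kcal/m²
Total at Organism 16: 335.5 + 7.517 = 343.017 kcal/m²

343.02 kcal/m²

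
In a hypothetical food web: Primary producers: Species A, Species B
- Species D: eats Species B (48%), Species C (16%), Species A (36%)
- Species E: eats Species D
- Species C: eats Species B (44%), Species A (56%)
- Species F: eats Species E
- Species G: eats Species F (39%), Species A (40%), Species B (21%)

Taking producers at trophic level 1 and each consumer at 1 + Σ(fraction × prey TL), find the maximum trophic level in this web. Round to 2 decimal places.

Species C: 1 + (0.44×1 + 0.56×1) = 2
Species D: 1 + (0.48×1 + 0.16×2 + 0.36×1) = 2.16
Species E: 1 + 2.16 = 3.16
Species F: 1 + 3.16 = 4.16
Species G: 1 + (0.39×4.16 + 0.4×1 + 0.21×1) = 3.2324

4.16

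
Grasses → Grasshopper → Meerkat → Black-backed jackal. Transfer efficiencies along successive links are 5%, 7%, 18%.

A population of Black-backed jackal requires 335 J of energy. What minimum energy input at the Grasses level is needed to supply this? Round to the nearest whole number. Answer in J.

Cumulative transfer efficiency: 0.05 × 0.07 × 0.18 = 0.00063
Grasses energy = 335 / 0.00063 = 531746 J

531746 J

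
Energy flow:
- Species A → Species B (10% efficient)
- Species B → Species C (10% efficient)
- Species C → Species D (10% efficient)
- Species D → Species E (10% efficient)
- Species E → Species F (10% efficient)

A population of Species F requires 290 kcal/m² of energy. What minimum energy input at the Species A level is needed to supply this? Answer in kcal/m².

Cumulative transfer efficiency: 0.1 × 0.1 × 0.1 × 0.1 × 0.1 = 0.00001
Species A energy = 290 / 0.00001 = 29000000 kcal/m²

29000000 kcal/m²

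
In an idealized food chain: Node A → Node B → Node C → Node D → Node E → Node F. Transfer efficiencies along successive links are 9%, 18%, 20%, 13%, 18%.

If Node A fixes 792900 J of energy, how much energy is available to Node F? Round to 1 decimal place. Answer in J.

Node B: 792900 × 0.09 = 71361 J
Node C: 71361 × 0.18 = 12844.98 J
Node D: 12844.98 × 0.2 = 2568.996 J
Node E: 2568.996 × 0.13 = 333.96948 J
Node F: 333.96948 × 0.18 = 60.1145064 J

60.1 J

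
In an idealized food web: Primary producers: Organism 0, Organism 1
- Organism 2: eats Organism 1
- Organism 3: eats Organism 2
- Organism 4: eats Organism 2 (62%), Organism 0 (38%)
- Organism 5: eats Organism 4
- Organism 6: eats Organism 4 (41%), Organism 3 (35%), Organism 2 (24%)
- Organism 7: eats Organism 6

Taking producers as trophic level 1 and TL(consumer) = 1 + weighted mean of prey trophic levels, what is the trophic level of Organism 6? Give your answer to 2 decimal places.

3.60

Organism 2: 1 + 1 = 2
Organism 3: 1 + 2 = 3
Organism 4: 1 + (0.62×2 + 0.38×1) = 2.62
Organism 5: 1 + 2.62 = 3.62
Organism 6: 1 + (0.41×2.62 + 0.35×3 + 0.24×2) = 3.6042
Organism 7: 1 + 3.6042 = 4.6042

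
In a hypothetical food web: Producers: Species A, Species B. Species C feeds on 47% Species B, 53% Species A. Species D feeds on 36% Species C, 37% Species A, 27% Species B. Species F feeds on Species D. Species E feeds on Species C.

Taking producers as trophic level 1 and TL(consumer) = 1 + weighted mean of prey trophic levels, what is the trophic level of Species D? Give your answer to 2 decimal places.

Species C: 1 + (0.47×1 + 0.53×1) = 2
Species D: 1 + (0.36×2 + 0.37×1 + 0.27×1) = 2.36
Species E: 1 + 2 = 3
Species F: 1 + 2.36 = 3.36

2.36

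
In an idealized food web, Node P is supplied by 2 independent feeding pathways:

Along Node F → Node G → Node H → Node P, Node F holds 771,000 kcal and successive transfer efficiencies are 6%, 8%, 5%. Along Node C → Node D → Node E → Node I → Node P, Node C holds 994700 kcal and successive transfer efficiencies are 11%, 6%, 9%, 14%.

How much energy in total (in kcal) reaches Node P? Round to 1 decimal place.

267.8 kcal

Via Node F: 771000 × 0.06 × 0.08 × 0.05 = 185.04 kcal
Via Node C: 994700 × 0.11 × 0.06 × 0.09 × 0.14 = 82.719252 kcal
Total at Node P: 185.04 + 82.719252 = 267.759252 kcal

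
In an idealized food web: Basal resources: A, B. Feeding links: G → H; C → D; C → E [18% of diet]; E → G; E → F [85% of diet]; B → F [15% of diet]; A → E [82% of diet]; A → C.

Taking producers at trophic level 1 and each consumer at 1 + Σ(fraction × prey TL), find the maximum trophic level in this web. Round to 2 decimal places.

C: 1 + 1 = 2
D: 1 + 2 = 3
E: 1 + (0.18×2 + 0.82×1) = 2.18
F: 1 + (0.85×2.18 + 0.15×1) = 3.003
G: 1 + 2.18 = 3.18
H: 1 + 3.18 = 4.18

4.18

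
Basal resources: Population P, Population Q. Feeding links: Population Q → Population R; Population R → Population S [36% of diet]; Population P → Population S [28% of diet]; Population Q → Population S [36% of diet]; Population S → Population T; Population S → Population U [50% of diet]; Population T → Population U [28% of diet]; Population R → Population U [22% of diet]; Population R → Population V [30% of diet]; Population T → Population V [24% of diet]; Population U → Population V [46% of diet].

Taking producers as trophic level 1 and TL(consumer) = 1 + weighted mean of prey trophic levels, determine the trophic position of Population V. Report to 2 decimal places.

4.04

Population R: 1 + 1 = 2
Population S: 1 + (0.36×2 + 0.28×1 + 0.36×1) = 2.36
Population T: 1 + 2.36 = 3.36
Population U: 1 + (0.5×2.36 + 0.28×3.36 + 0.22×2) = 3.5608
Population V: 1 + (0.3×2 + 0.24×3.36 + 0.46×3.5608) = 4.044368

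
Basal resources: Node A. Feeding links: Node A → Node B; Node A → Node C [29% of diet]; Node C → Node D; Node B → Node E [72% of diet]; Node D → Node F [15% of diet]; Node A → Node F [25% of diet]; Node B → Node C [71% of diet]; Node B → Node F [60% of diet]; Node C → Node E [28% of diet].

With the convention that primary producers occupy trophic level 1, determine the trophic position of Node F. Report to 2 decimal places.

Node B: 1 + 1 = 2
Node C: 1 + (0.29×1 + 0.71×2) = 2.71
Node D: 1 + 2.71 = 3.71
Node E: 1 + (0.72×2 + 0.28×2.71) = 3.1988
Node F: 1 + (0.25×1 + 0.15×3.71 + 0.6×2) = 3.0065

3.01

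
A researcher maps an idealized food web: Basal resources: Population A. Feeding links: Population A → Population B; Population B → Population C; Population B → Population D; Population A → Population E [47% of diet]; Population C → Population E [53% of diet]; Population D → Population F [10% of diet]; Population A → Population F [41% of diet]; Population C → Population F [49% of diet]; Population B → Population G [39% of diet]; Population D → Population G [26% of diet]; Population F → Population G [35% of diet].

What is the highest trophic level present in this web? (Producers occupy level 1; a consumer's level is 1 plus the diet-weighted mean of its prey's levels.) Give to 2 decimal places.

Population B: 1 + 1 = 2
Population C: 1 + 2 = 3
Population D: 1 + 2 = 3
Population E: 1 + (0.47×1 + 0.53×3) = 3.06
Population F: 1 + (0.1×3 + 0.41×1 + 0.49×3) = 3.18
Population G: 1 + (0.39×2 + 0.26×3 + 0.35×3.18) = 3.673

3.67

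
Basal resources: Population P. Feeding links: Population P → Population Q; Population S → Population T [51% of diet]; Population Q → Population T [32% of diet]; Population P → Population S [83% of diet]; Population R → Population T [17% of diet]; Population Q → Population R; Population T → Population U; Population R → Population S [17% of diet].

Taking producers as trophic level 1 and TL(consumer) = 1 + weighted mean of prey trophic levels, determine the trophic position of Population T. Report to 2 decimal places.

3.34

Population Q: 1 + 1 = 2
Population R: 1 + 2 = 3
Population S: 1 + (0.83×1 + 0.17×3) = 2.34
Population T: 1 + (0.17×3 + 0.32×2 + 0.51×2.34) = 3.3434
Population U: 1 + 3.3434 = 4.3434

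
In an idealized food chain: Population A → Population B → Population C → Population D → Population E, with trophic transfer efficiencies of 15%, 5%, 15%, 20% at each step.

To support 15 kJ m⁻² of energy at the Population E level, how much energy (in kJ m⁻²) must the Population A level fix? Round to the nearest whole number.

66667 kJ m⁻²

Cumulative transfer efficiency: 0.15 × 0.05 × 0.15 × 0.2 = 0.000225
Population A energy = 15 / 0.000225 = 66667 kJ m⁻²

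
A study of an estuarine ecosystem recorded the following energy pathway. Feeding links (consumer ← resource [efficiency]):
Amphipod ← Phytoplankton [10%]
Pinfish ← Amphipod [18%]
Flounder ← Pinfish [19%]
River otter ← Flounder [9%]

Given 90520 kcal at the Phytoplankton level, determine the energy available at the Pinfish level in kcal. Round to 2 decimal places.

1629.36 kcal

Amphipod: 90520 × 0.1 = 9052 kcal
Pinfish: 9052 × 0.18 = 1629.36 kcal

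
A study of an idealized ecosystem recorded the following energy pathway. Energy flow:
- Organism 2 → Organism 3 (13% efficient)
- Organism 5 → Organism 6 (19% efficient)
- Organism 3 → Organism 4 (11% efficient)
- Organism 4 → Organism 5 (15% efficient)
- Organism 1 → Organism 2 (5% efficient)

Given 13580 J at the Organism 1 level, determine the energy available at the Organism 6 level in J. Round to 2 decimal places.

Organism 2: 13580 × 0.05 = 679 J
Organism 3: 679 × 0.13 = 88.27 J
Organism 4: 88.27 × 0.11 = 9.7097 J
Organism 5: 9.7097 × 0.15 = 1.456455 J
Organism 6: 1.456455 × 0.19 = 0.27672645 J

0.28 J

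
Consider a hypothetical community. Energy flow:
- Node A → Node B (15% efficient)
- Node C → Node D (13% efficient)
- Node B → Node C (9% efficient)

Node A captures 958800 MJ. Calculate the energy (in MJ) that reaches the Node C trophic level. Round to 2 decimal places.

12943.80 MJ

Node B: 958800 × 0.15 = 143820 MJ
Node C: 143820 × 0.09 = 12943.8 MJ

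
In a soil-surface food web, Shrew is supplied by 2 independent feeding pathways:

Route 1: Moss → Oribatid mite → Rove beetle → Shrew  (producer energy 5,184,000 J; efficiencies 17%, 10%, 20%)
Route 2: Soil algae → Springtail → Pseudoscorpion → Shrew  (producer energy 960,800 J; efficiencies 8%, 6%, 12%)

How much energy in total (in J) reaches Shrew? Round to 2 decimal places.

18179.02 J

Route 1: 5184000 × 0.17 × 0.1 × 0.2 = 17625.6 J
Route 2: 960800 × 0.08 × 0.06 × 0.12 = 553.4208 J
Total at Shrew: 17625.6 + 553.4208 = 18179.0208 J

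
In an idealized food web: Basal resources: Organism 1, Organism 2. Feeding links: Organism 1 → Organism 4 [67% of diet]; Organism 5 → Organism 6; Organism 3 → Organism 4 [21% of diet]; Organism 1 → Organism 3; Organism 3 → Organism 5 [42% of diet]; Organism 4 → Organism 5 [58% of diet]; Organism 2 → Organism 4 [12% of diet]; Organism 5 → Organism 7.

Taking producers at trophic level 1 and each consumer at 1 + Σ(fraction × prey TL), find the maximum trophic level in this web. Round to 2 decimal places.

Organism 3: 1 + 1 = 2
Organism 4: 1 + (0.21×2 + 0.12×1 + 0.67×1) = 2.21
Organism 5: 1 + (0.42×2 + 0.58×2.21) = 3.1218
Organism 6: 1 + 3.1218 = 4.1218
Organism 7: 1 + 3.1218 = 4.1218

4.12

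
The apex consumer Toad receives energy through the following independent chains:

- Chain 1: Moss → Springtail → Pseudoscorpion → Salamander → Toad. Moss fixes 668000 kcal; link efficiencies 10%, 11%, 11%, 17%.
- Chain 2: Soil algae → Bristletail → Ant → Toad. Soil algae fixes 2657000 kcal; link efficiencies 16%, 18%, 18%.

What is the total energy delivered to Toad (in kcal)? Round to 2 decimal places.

Chain 1: 668000 × 0.1 × 0.11 × 0.11 × 0.17 = 137.4076 kcal
Chain 2: 2657000 × 0.16 × 0.18 × 0.18 = 13773.888 kcal
Total at Toad: 137.4076 + 13773.888 = 13911.2956 kcal

13911.30 kcal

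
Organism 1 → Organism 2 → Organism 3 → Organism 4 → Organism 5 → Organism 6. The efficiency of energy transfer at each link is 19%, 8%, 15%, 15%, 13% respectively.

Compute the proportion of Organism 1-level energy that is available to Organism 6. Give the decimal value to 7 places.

0.0000445

Product of link efficiencies: 0.19 × 0.08 × 0.15 × 0.15 × 0.13 = 0.00004446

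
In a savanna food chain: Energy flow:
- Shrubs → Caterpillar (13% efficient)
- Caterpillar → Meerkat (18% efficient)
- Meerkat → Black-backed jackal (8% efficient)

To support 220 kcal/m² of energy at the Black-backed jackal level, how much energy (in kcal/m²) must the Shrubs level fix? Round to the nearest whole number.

117521 kcal/m²

Cumulative transfer efficiency: 0.13 × 0.18 × 0.08 = 0.001872
Shrubs energy = 220 / 0.001872 = 117521 kcal/m²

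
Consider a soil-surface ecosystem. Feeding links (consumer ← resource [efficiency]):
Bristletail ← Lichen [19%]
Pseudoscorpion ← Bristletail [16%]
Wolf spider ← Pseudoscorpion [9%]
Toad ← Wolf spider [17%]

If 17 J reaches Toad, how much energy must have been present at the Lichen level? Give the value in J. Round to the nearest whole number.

36550 J

Cumulative transfer efficiency: 0.19 × 0.16 × 0.09 × 0.17 = 0.00046512
Lichen energy = 17 / 0.00046512 = 36550 J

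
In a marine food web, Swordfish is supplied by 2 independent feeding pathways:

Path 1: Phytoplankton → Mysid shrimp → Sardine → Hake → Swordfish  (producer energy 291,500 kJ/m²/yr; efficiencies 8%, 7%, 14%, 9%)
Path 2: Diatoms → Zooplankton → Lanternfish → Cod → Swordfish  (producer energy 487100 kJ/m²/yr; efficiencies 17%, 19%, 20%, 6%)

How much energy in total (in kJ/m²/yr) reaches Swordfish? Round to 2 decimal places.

209.37 kJ/m²/yr

Path 1: 291500 × 0.08 × 0.07 × 0.14 × 0.09 = 20.56824 kJ/m²/yr
Path 2: 487100 × 0.17 × 0.19 × 0.2 × 0.06 = 188.79996 kJ/m²/yr
Total at Swordfish: 20.56824 + 188.79996 = 209.3682 kJ/m²/yr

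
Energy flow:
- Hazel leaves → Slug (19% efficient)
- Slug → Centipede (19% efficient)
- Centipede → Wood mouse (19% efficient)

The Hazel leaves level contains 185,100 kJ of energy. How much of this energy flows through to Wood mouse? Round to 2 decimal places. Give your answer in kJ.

Slug: 185100 × 0.19 = 35169 kJ
Centipede: 35169 × 0.19 = 6682.11 kJ
Wood mouse: 6682.11 × 0.19 = 1269.6009 kJ

1269.60 kJ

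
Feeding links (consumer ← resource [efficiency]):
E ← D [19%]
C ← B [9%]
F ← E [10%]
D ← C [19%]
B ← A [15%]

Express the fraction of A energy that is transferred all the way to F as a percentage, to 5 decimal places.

Product of link efficiencies: 0.15 × 0.09 × 0.19 × 0.19 × 0.1 = 0.000048735
As a percentage: 0.000048735 × 100 = 0.00487%

0.00487%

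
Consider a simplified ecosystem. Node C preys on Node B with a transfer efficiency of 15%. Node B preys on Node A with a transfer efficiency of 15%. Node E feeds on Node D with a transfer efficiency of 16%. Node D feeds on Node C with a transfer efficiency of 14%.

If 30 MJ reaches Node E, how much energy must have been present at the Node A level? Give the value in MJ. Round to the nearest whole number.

59524 MJ

Cumulative transfer efficiency: 0.15 × 0.15 × 0.14 × 0.16 = 0.000504
Node A energy = 30 / 0.000504 = 59524 MJ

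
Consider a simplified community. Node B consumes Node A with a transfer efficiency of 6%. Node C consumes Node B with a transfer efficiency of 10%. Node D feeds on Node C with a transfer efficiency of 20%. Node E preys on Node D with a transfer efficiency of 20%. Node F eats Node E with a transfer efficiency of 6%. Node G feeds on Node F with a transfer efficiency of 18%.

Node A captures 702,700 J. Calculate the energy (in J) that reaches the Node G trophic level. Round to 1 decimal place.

Node B: 702700 × 0.06 = 42162 J
Node C: 42162 × 0.1 = 4216.2 J
Node D: 4216.2 × 0.2 = 843.24 J
Node E: 843.24 × 0.2 = 168.648 J
Node F: 168.648 × 0.06 = 10.11888 J
Node G: 10.11888 × 0.18 = 1.8213984 J

1.8 J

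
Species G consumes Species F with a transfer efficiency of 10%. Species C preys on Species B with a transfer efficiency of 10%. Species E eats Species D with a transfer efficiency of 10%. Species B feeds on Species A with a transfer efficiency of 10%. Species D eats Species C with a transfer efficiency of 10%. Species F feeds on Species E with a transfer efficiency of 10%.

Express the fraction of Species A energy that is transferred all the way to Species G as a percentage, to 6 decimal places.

0.000100%

Product of link efficiencies: 0.1 × 0.1 × 0.1 × 0.1 × 0.1 × 0.1 = 0.000001
As a percentage: 0.000001 × 100 = 0.000100%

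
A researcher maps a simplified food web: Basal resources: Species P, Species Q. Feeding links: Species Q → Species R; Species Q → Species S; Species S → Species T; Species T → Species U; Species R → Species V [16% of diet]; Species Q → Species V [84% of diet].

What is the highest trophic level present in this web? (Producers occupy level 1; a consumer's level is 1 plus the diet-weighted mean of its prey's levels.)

4

Species R: 1 + 1 = 2
Species S: 1 + 1 = 2
Species T: 1 + 2 = 3
Species U: 1 + 3 = 4
Species V: 1 + (0.16×2 + 0.84×1) = 2.16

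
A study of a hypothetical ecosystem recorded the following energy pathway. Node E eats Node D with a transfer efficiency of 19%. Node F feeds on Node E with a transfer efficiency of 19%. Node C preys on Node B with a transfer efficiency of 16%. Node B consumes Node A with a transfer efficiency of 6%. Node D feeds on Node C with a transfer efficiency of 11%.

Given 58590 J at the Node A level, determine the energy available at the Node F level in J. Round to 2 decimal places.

Node B: 58590 × 0.06 = 3515.4 J
Node C: 3515.4 × 0.16 = 562.464 J
Node D: 562.464 × 0.11 = 61.87104 J
Node E: 61.87104 × 0.19 = 11.7554976 J
Node F: 11.7554976 × 0.19 = 2.233544544 J

2.23 J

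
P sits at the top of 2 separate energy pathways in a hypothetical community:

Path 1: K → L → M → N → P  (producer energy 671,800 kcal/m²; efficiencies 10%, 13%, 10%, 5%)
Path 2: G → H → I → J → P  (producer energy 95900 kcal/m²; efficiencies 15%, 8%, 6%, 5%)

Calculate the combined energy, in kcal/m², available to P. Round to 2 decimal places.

47.12 kcal/m²

Path 1: 671800 × 0.1 × 0.13 × 0.1 × 0.05 = 43.667 kcal/m²
Path 2: 95900 × 0.15 × 0.08 × 0.06 × 0.05 = 3.4524 kcal/m²
Total at P: 43.667 + 3.4524 = 47.1194 kcal/m²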